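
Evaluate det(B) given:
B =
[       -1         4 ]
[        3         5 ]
det(B) = -17

For a 2×2 matrix [[a, b], [c, d]], det = a*d - b*c.
det(B) = (-1)*(5) - (4)*(3) = -5 - 12 = -17.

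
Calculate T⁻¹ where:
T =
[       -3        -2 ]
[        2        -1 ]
det(T) = 7
T⁻¹ =
[     -1/7       2/7 ]
[     -2/7      -3/7 ]

For a 2×2 matrix T = [[a, b], [c, d]] with det(T) ≠ 0, T⁻¹ = (1/det(T)) * [[d, -b], [-c, a]].
det(T) = (-3)*(-1) - (-2)*(2) = 3 + 4 = 7.
T⁻¹ = (1/7) * [[-1, 2], [-2, -3]].
Dividing each entry by 7 and reducing:
T⁻¹ =
[     -1/7       2/7 ]
[     -2/7      -3/7 ]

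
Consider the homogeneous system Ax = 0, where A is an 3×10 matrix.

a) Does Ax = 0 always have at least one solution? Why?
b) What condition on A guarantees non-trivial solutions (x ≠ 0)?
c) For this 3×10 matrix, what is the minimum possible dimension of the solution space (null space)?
a) Yes, x = 0 is always a solution. b) When A has linearly dependent columns (rank < n). c) Minimum nullity = 7.

a) x = 0 satisfies A·0 = 0, so the zero vector is always a solution.
b) Non-trivial solutions exist iff the columns of A are linearly dependent, equivalently rank(A) < n (the number of columns).
c) By rank-nullity, rank(A) + nullity(A) = n = 10. Since A has only 3 rows, rank(A) ≤ 3, so nullity(A) ≥ 10 - 3 = 7.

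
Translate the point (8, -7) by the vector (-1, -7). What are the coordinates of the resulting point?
(7, -14)

Translation by (-1, -7):
x' = 8 + -1 = 7
y' = -7 + -7 = -14
Homogeneous matrix: [[1, 0, -1], [0, 1, -7], [0, 0, 1]]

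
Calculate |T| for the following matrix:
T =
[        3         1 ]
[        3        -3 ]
det(T) = -12

For a 2×2 matrix [[a, b], [c, d]], det = a*d - b*c.
det(T) = (3)*(-3) - (1)*(3) = -9 - 3 = -12.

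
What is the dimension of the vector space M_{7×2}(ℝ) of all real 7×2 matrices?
Dimension = 14

A real 7×2 matrix is determined by its 7·2 = 14 independent entries.
A standard basis is {E_ij : 1 ≤ i ≤ 7, 1 ≤ j ≤ 2}, where E_ij has a 1 in position (i, j) and 0 elsewhere — there are 14 such matrices, and they are linearly independent and span M_{7×2}(ℝ).
Therefore dim(M_{7×2}(ℝ)) = 14.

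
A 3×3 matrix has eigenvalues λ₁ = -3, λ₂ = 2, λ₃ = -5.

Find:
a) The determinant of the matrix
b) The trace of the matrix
det = 30, trace = -6

Two standard eigenvalue identities:
- det(A) equals the product of the eigenvalues (counted with multiplicity).
- trace(A) equals the sum of the eigenvalues.
det(A) = (-3)*(2)*(-5) = 30.
trace(A) = -3 + 2 - 5 = -6.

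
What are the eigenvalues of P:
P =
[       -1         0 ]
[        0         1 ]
λ = -1, 1

Solve det(P - λI) = 0. For a 2×2 matrix the characteristic equation is λ² - (trace)λ + det = 0.
trace(P) = a + d = -1 + 1 = 0.
det(P) = a*d - b*c = (-1)*(1) - (0)*(0) = -1 - 0 = -1.
Characteristic equation: λ² - (0)λ + (-1) = 0.
Discriminant = (0)² - 4*(-1) = 0 + 4 = 4.
λ = (0 ± √4) / 2 = (0 ± 2) / 2 = -1, 1.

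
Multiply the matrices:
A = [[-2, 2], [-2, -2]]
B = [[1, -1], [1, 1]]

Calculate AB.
[[0, 4], [-4, 0]]

Each entry (i,j) of AB = sum over k of A[i][k]*B[k][j].
(AB)[0][0] = (-2)*(1) + (2)*(1) = 0
(AB)[0][1] = (-2)*(-1) + (2)*(1) = 4
(AB)[1][0] = (-2)*(1) + (-2)*(1) = -4
(AB)[1][1] = (-2)*(-1) + (-2)*(1) = 0
AB = [[0, 4], [-4, 0]]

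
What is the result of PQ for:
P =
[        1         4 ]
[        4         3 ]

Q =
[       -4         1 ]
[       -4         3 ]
PQ =
[      -20        13 ]
[      -28        13 ]

Matrix multiplication: (PQ)[i][j] = sum over k of P[i][k] * Q[k][j].
  (PQ)[0][0] = (1)*(-4) + (4)*(-4) = -20
  (PQ)[0][1] = (1)*(1) + (4)*(3) = 13
  (PQ)[1][0] = (4)*(-4) + (3)*(-4) = -28
  (PQ)[1][1] = (4)*(1) + (3)*(3) = 13
PQ =
[      -20        13 ]
[      -28        13 ]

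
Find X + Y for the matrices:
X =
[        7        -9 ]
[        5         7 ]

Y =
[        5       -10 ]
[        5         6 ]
X + Y =
[       12       -19 ]
[       10        13 ]

Matrix addition is elementwise: (X+Y)[i][j] = X[i][j] + Y[i][j].
  (X+Y)[0][0] = (7) + (5) = 12
  (X+Y)[0][1] = (-9) + (-10) = -19
  (X+Y)[1][0] = (5) + (5) = 10
  (X+Y)[1][1] = (7) + (6) = 13
X + Y =
[       12       -19 ]
[       10        13 ]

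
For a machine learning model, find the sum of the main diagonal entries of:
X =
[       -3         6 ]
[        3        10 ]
tr(X) = -3 + 10 = 7

The trace of a square matrix is the sum of its diagonal entries.
Diagonal entries of X: X[0][0] = -3, X[1][1] = 10.
tr(X) = -3 + 10 = 7.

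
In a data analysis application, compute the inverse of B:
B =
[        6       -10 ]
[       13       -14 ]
det(B) = 46
B⁻¹ =
[    -7/23      5/23 ]
[   -13/46      3/23 ]

For a 2×2 matrix B = [[a, b], [c, d]] with det(B) ≠ 0, B⁻¹ = (1/det(B)) * [[d, -b], [-c, a]].
det(B) = (6)*(-14) - (-10)*(13) = -84 + 130 = 46.
B⁻¹ = (1/46) * [[-14, 10], [-13, 6]].
Dividing each entry by 46 and reducing:
B⁻¹ =
[    -7/23      5/23 ]
[   -13/46      3/23 ]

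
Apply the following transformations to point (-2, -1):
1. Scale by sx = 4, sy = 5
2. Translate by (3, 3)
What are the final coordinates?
(-5, -2)

Step 1: Scale (-2, -1) by (sx, sy) = (4, 5) → (-8, -5)
Step 2: Translate by (3, 3) → (-5, -2)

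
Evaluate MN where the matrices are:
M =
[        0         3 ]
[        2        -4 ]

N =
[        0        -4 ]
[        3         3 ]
MN =
[        9         9 ]
[      -12       -20 ]

Matrix multiplication: (MN)[i][j] = sum over k of M[i][k] * N[k][j].
  (MN)[0][0] = (0)*(0) + (3)*(3) = 9
  (MN)[0][1] = (0)*(-4) + (3)*(3) = 9
  (MN)[1][0] = (2)*(0) + (-4)*(3) = -12
  (MN)[1][1] = (2)*(-4) + (-4)*(3) = -20
MN =
[        9         9 ]
[      -12       -20 ]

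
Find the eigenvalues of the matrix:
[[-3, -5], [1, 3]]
λ = -2 and λ = 2

Characteristic equation: det(A - λI) = 0
λ² - (trace)λ + (det) = 0
λ² - (0)λ + (-4) = 0
λ² - 0λ - 4 = 0
Solving: λ = -2, 2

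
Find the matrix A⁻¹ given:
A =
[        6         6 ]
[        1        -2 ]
det(A) = -18
A⁻¹ =
[      1/9       1/3 ]
[     1/18      -1/3 ]

For a 2×2 matrix A = [[a, b], [c, d]] with det(A) ≠ 0, A⁻¹ = (1/det(A)) * [[d, -b], [-c, a]].
det(A) = (6)*(-2) - (6)*(1) = -12 - 6 = -18.
A⁻¹ = (1/-18) * [[-2, -6], [-1, 6]].
Dividing each entry by -18 and reducing:
A⁻¹ =
[      1/9       1/3 ]
[     1/18      -1/3 ]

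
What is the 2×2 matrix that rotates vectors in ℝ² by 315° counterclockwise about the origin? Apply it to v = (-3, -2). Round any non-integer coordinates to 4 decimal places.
R = [[√2/2, √2/2], [-√2/2, √2/2]]; R·v = (-3.5355, 0.7071)

A counterclockwise rotation by angle θ in ℝ² has matrix R(θ) = [[cos θ, -sin θ], [sin θ, cos θ]].
For θ = 315°: cos θ = √2/2, sin θ = -√2/2.
R(315°) = [[√2/2, √2/2], [-√2/2, √2/2]].
R·v = [√2/2·-3 + (√2/2)·-2, -√2/2·-3 + √2/2·-2] = (-3.5355, 0.7071).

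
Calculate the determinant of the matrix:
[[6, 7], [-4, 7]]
70

For a 2×2 matrix [[a, b], [c, d]], det = ad - bc
det = (6)(7) - (7)(-4) = 42 - -28 = 70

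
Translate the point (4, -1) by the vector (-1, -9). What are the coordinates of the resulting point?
(3, -10)

Translation by (-1, -9):
x' = 4 + -1 = 3
y' = -1 + -9 = -10
Homogeneous matrix: [[1, 0, -1], [0, 1, -9], [0, 0, 1]]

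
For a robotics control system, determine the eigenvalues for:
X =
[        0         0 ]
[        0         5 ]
λ = 0, 5

Solve det(X - λI) = 0. For a 2×2 matrix the characteristic equation is λ² - (trace)λ + det = 0.
trace(X) = a + d = 0 + 5 = 5.
det(X) = a*d - b*c = (0)*(5) - (0)*(0) = 0 - 0 = 0.
Characteristic equation: λ² - (5)λ + (0) = 0.
Discriminant = (5)² - 4*(0) = 25 - 0 = 25.
λ = (5 ± √25) / 2 = (5 ± 5) / 2 = 0, 5.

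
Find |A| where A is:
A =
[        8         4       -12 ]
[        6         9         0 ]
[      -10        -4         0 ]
det(A) = -792

Expand along row 0 (cofactor expansion): det(A) = a*(e*i - f*h) - b*(d*i - f*g) + c*(d*h - e*g), where the 3×3 is [[a, b, c], [d, e, f], [g, h, i]].
Minor M_00 = (9)*(0) - (0)*(-4) = 0 - 0 = 0.
Minor M_01 = (6)*(0) - (0)*(-10) = 0 - 0 = 0.
Minor M_02 = (6)*(-4) - (9)*(-10) = -24 + 90 = 66.
det(A) = (8)*(0) - (4)*(0) + (-12)*(66) = 0 + 0 - 792 = -792.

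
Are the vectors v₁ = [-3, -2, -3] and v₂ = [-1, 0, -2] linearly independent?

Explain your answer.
Yes, linearly independent

Two vectors are linearly dependent iff one is a scalar multiple of the other.
No single scalar k satisfies v₂ = k·v₁ (the ratios of corresponding entries disagree), so v₁ and v₂ are linearly independent.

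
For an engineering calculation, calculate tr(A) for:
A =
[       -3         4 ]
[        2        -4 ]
tr(A) = -3 - 4 = -7

The trace of a square matrix is the sum of its diagonal entries.
Diagonal entries of A: A[0][0] = -3, A[1][1] = -4.
tr(A) = -3 - 4 = -7.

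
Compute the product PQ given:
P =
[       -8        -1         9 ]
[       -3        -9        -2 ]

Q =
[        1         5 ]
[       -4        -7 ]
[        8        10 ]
PQ =
[       68        57 ]
[       17        28 ]

Matrix multiplication: (PQ)[i][j] = sum over k of P[i][k] * Q[k][j].
  (PQ)[0][0] = (-8)*(1) + (-1)*(-4) + (9)*(8) = 68
  (PQ)[0][1] = (-8)*(5) + (-1)*(-7) + (9)*(10) = 57
  (PQ)[1][0] = (-3)*(1) + (-9)*(-4) + (-2)*(8) = 17
  (PQ)[1][1] = (-3)*(5) + (-9)*(-7) + (-2)*(10) = 28
PQ =
[       68        57 ]
[       17        28 ]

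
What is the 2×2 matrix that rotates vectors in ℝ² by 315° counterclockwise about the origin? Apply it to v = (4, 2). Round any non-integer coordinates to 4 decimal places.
R = [[√2/2, √2/2], [-√2/2, √2/2]]; R·v = (4.2426, -1.4142)

A counterclockwise rotation by angle θ in ℝ² has matrix R(θ) = [[cos θ, -sin θ], [sin θ, cos θ]].
For θ = 315°: cos θ = √2/2, sin θ = -√2/2.
R(315°) = [[√2/2, √2/2], [-√2/2, √2/2]].
R·v = [√2/2·4 + (√2/2)·2, -√2/2·4 + √2/2·2] = (4.2426, -1.4142).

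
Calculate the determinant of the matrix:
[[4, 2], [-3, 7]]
34

For a 2×2 matrix [[a, b], [c, d]], det = ad - bc
det = (4)(7) - (2)(-3) = 28 - -6 = 34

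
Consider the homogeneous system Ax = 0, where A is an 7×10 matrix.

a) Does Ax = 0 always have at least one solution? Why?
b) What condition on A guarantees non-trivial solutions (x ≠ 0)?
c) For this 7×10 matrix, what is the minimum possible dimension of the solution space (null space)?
a) Yes, x = 0 is always a solution. b) When A has linearly dependent columns (rank < n). c) Minimum nullity = 3.

a) x = 0 satisfies A·0 = 0, so the zero vector is always a solution.
b) Non-trivial solutions exist iff the columns of A are linearly dependent, equivalently rank(A) < n (the number of columns).
c) By rank-nullity, rank(A) + nullity(A) = n = 10. Since A has only 7 rows, rank(A) ≤ 7, so nullity(A) ≥ 10 - 7 = 3.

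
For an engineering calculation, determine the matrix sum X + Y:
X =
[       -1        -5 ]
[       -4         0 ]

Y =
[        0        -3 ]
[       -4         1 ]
X + Y =
[       -1        -8 ]
[       -8         1 ]

Matrix addition is elementwise: (X+Y)[i][j] = X[i][j] + Y[i][j].
  (X+Y)[0][0] = (-1) + (0) = -1
  (X+Y)[0][1] = (-5) + (-3) = -8
  (X+Y)[1][0] = (-4) + (-4) = -8
  (X+Y)[1][1] = (0) + (1) = 1
X + Y =
[       -1        -8 ]
[       -8         1 ]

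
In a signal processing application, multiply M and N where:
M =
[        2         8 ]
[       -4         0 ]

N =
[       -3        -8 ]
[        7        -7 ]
MN =
[       50       -72 ]
[       12        32 ]

Matrix multiplication: (MN)[i][j] = sum over k of M[i][k] * N[k][j].
  (MN)[0][0] = (2)*(-3) + (8)*(7) = 50
  (MN)[0][1] = (2)*(-8) + (8)*(-7) = -72
  (MN)[1][0] = (-4)*(-3) + (0)*(7) = 12
  (MN)[1][1] = (-4)*(-8) + (0)*(-7) = 32
MN =
[       50       -72 ]
[       12        32 ]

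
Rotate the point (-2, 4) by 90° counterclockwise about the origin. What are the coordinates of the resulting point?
(-4, -2)

Rotation matrix R(θ) = [[cos θ, -sin θ], [sin θ, cos θ]]; for θ = 90°:
R = [[0, -1], [1, 0]]
Result: R × [-2, 4]ᵀ = [0·-2 + (-1)·4, 1·-2 + (0)·4]ᵀ = (-4, -2)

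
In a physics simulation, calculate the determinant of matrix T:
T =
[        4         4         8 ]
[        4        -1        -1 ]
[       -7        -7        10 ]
det(T) = -480

Expand along row 0 (cofactor expansion): det(T) = a*(e*i - f*h) - b*(d*i - f*g) + c*(d*h - e*g), where the 3×3 is [[a, b, c], [d, e, f], [g, h, i]].
Minor M_00 = (-1)*(10) - (-1)*(-7) = -10 - 7 = -17.
Minor M_01 = (4)*(10) - (-1)*(-7) = 40 - 7 = 33.
Minor M_02 = (4)*(-7) - (-1)*(-7) = -28 - 7 = -35.
det(T) = (4)*(-17) - (4)*(33) + (8)*(-35) = -68 - 132 - 280 = -480.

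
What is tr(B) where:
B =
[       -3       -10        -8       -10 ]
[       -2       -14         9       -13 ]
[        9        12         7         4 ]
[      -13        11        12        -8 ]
tr(B) = -3 - 14 + 7 - 8 = -18

The trace of a square matrix is the sum of its diagonal entries.
Diagonal entries of B: B[0][0] = -3, B[1][1] = -14, B[2][2] = 7, B[3][3] = -8.
tr(B) = -3 - 14 + 7 - 8 = -18.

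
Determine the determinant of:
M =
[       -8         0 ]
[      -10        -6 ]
det(M) = 48

For a 2×2 matrix [[a, b], [c, d]], det = a*d - b*c.
det(M) = (-8)*(-6) - (0)*(-10) = 48 - 0 = 48.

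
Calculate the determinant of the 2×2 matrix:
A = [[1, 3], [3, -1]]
-10

For A = [[a, b], [c, d]], det(A) = a*d - b*c.
det(A) = (1)*(-1) - (3)*(3) = -1 - 9 = -10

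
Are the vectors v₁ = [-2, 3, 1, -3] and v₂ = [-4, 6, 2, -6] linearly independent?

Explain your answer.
No, linearly dependent (v₂ = 2·v₁)

Check whether there is a scalar k with v₂ = k·v₁.
Comparing components, k = 2 satisfies 2·[-2, 3, 1, -3] = [-4, 6, 2, -6].
Since v₂ is a scalar multiple of v₁, the two vectors are linearly dependent.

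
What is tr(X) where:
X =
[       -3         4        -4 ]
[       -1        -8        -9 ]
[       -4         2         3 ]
tr(X) = -3 - 8 + 3 = -8

The trace of a square matrix is the sum of its diagonal entries.
Diagonal entries of X: X[0][0] = -3, X[1][1] = -8, X[2][2] = 3.
tr(X) = -3 - 8 + 3 = -8.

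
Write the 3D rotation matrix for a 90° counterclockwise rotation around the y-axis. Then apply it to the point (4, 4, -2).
R = [[0, 0, 1], [0, 1, 0], [-1, 0, 0]]; R·(4, 4, -2) = (-2, 4, -4)

Rotation matrix for 90° around y-axis:
cos(90°) = 0, sin(90°) = 1
R = [[0, 0, 1], [0, 1, 0], [-1, 0, 0]]
Apply to (4, 4, -2): R·[4, 4, -2]ᵀ = (-2, 4, -4)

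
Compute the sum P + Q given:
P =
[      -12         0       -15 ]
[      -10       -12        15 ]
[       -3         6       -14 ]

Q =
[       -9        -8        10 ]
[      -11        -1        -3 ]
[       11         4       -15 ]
P + Q =
[      -21        -8        -5 ]
[      -21       -13        12 ]
[        8        10       -29 ]

Matrix addition is elementwise: (P+Q)[i][j] = P[i][j] + Q[i][j].
  (P+Q)[0][0] = (-12) + (-9) = -21
  (P+Q)[0][1] = (0) + (-8) = -8
  (P+Q)[0][2] = (-15) + (10) = -5
  (P+Q)[1][0] = (-10) + (-11) = -21
  (P+Q)[1][1] = (-12) + (-1) = -13
  (P+Q)[1][2] = (15) + (-3) = 12
  (P+Q)[2][0] = (-3) + (11) = 8
  (P+Q)[2][1] = (6) + (4) = 10
  (P+Q)[2][2] = (-14) + (-15) = -29
P + Q =
[      -21        -8        -5 ]
[      -21       -13        12 ]
[        8        10       -29 ]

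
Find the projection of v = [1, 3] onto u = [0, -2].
[0, 3]

The projection of v onto u is proj_u(v) = ((v·u) / (u·u)) · u.
v·u = (1)*(0) + (3)*(-2) = -6.
u·u = (0)*(0) + (-2)*(-2) = 4.
coefficient = -6 / 4 = -3/2.
proj_u(v) = -3/2 · [0, -2] = [0, 3].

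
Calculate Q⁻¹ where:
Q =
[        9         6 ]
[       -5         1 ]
det(Q) = 39
Q⁻¹ =
[     1/39     -2/13 ]
[     5/39      3/13 ]

For a 2×2 matrix Q = [[a, b], [c, d]] with det(Q) ≠ 0, Q⁻¹ = (1/det(Q)) * [[d, -b], [-c, a]].
det(Q) = (9)*(1) - (6)*(-5) = 9 + 30 = 39.
Q⁻¹ = (1/39) * [[1, -6], [5, 9]].
Dividing each entry by 39 and reducing:
Q⁻¹ =
[     1/39     -2/13 ]
[     5/39      3/13 ]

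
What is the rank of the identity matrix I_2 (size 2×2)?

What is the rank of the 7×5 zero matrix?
rank(I_2) = 2, rank(0) = 0

The identity I_2 has 2 columns that are the standard basis vectors e_1, …, e_2. These are linearly independent, so all 2 columns are pivots and rank(I_2) = 2.
The 7×5 zero matrix has every entry zero, so every row is the zero row and there are no pivots; rank(0) = 0.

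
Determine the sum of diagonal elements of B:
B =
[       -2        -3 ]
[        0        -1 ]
tr(B) = -2 - 1 = -3

The trace of a square matrix is the sum of its diagonal entries.
Diagonal entries of B: B[0][0] = -2, B[1][1] = -1.
tr(B) = -2 - 1 = -3.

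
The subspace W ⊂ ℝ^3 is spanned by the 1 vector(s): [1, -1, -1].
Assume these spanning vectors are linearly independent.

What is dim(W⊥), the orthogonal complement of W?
dim(W⊥) = 2

For any subspace W of ℝ^n, dim(W) + dim(W⊥) = n (the whole-space dimension).
Here the given 1 vectors are linearly independent, so dim(W) = 1.
Thus dim(W⊥) = n - dim(W) = 3 - 1 = 2.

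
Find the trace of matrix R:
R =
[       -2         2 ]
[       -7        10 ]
tr(R) = -2 + 10 = 8

The trace of a square matrix is the sum of its diagonal entries.
Diagonal entries of R: R[0][0] = -2, R[1][1] = 10.
tr(R) = -2 + 10 = 8.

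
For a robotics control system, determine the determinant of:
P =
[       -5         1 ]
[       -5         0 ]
det(P) = 5

For a 2×2 matrix [[a, b], [c, d]], det = a*d - b*c.
det(P) = (-5)*(0) - (1)*(-5) = 0 + 5 = 5.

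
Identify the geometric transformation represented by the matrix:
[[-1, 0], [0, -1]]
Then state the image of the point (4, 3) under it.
rotation by 180° (or reflection through origin); image of (4, 3) is (-4, -3)

This matches the form [[cos θ, -sin θ], [sin θ, cos θ]] of a rotation matrix; reading off cos θ and sin θ gives the angle.
The matrix [[-1, 0], [0, -1]] represents: rotation by 180° (or reflection through origin).
Applying it to (4, 3): [-1·4 + 0·3, 0·4 + -1·3] = (-4, -3).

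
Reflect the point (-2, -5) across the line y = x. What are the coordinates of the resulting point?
(-5, -2)

Reflection across line y = x: (-2, -5) → (-5, -2)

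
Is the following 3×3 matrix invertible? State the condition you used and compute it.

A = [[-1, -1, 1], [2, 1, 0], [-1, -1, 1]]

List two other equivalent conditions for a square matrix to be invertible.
No, not invertible; det(A) = 0 (two rows are equal, so the rows are linearly dependent). Equivalent conditions (failing for this A): rank(A) < 3; Ax = 0 has non-trivial solutions; 0 is an eigenvalue; the columns are linearly dependent.

To check invertibility, compute det(A).
In this matrix, row 0 and the last row are identical, so one row is a scalar multiple of another and the rows are linearly dependent.
A matrix with linearly dependent rows has det = 0 and is not invertible.
Equivalent failed conditions:
- rank(A) < 3.
- Ax = 0 has non-trivial solutions.
- 0 is an eigenvalue.
- The columns are linearly dependent.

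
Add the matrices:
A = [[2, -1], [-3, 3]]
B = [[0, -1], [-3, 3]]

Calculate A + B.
[[2, -2], [-6, 6]]

Add corresponding elements:
(2)+(0)=2
(-1)+(-1)=-2
(-3)+(-3)=-6
(3)+(3)=6
A + B = [[2, -2], [-6, 6]]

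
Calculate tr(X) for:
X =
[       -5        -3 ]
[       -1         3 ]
tr(X) = -5 + 3 = -2

The trace of a square matrix is the sum of its diagonal entries.
Diagonal entries of X: X[0][0] = -5, X[1][1] = 3.
tr(X) = -5 + 3 = -2.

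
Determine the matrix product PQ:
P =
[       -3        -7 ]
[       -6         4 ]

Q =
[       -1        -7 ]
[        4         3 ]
PQ =
[      -25         0 ]
[       22        54 ]

Matrix multiplication: (PQ)[i][j] = sum over k of P[i][k] * Q[k][j].
  (PQ)[0][0] = (-3)*(-1) + (-7)*(4) = -25
  (PQ)[0][1] = (-3)*(-7) + (-7)*(3) = 0
  (PQ)[1][0] = (-6)*(-1) + (4)*(4) = 22
  (PQ)[1][1] = (-6)*(-7) + (4)*(3) = 54
PQ =
[      -25         0 ]
[       22        54 ]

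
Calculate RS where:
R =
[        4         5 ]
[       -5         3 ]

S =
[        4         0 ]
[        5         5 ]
RS =
[       41        25 ]
[       -5        15 ]

Matrix multiplication: (RS)[i][j] = sum over k of R[i][k] * S[k][j].
  (RS)[0][0] = (4)*(4) + (5)*(5) = 41
  (RS)[0][1] = (4)*(0) + (5)*(5) = 25
  (RS)[1][0] = (-5)*(4) + (3)*(5) = -5
  (RS)[1][1] = (-5)*(0) + (3)*(5) = 15
RS =
[       41        25 ]
[       -5        15 ]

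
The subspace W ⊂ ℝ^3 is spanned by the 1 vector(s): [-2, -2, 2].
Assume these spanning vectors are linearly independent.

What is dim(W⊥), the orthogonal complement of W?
dim(W⊥) = 2

For any subspace W of ℝ^n, dim(W) + dim(W⊥) = n (the whole-space dimension).
Here the given 1 vectors are linearly independent, so dim(W) = 1.
Thus dim(W⊥) = n - dim(W) = 3 - 1 = 2.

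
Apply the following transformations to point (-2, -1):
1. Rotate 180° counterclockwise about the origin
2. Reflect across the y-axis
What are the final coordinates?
(-2, 1)

Step 1: Rotate 180° → (2, 1)
Step 2: Reflect across the y-axis → (-2, 1)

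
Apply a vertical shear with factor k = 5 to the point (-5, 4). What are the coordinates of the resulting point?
(-5, -21)

Shear matrix for vertical shear with factor k = 5:
[[1, 0], [5, 1]]
Result: (-5, 4) → (-5, -21)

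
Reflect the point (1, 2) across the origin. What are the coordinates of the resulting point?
(-1, -2)

Reflection across origin: (1, 2) → (-1, -2)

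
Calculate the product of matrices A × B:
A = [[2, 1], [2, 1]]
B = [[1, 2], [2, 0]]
[[4, 4], [4, 4]]

Matrix multiplication:
C[0][0] = 2×1 + 1×2 = 4
C[0][1] = 2×2 + 1×0 = 4
C[1][0] = 2×1 + 1×2 = 4
C[1][1] = 2×2 + 1×0 = 4
Result: [[4, 4], [4, 4]]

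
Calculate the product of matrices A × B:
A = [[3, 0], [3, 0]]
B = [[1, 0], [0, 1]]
[[3, 0], [3, 0]]

Matrix multiplication:
C[0][0] = 3×1 + 0×0 = 3
C[0][1] = 3×0 + 0×1 = 0
C[1][0] = 3×1 + 0×0 = 3
C[1][1] = 3×0 + 0×1 = 0
Result: [[3, 0], [3, 0]]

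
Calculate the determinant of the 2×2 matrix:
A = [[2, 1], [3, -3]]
-9

For A = [[a, b], [c, d]], det(A) = a*d - b*c.
det(A) = (2)*(-3) - (1)*(3) = -6 - 3 = -9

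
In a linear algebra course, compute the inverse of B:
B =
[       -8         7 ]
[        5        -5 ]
det(B) = 5
B⁻¹ =
[       -1      -7/5 ]
[       -1      -8/5 ]

For a 2×2 matrix B = [[a, b], [c, d]] with det(B) ≠ 0, B⁻¹ = (1/det(B)) * [[d, -b], [-c, a]].
det(B) = (-8)*(-5) - (7)*(5) = 40 - 35 = 5.
B⁻¹ = (1/5) * [[-5, -7], [-5, -8]].
Dividing each entry by 5 and reducing:
B⁻¹ =
[       -1      -7/5 ]
[       -1      -8/5 ]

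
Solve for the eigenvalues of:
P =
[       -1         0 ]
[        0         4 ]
λ = -1, 4

Solve det(P - λI) = 0. For a 2×2 matrix the characteristic equation is λ² - (trace)λ + det = 0.
trace(P) = a + d = -1 + 4 = 3.
det(P) = a*d - b*c = (-1)*(4) - (0)*(0) = -4 - 0 = -4.
Characteristic equation: λ² - (3)λ + (-4) = 0.
Discriminant = (3)² - 4*(-4) = 9 + 16 = 25.
λ = (3 ± √25) / 2 = (3 ± 5) / 2 = -1, 4.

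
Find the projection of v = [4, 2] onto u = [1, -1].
[1, -1]

The projection of v onto u is proj_u(v) = ((v·u) / (u·u)) · u.
v·u = (4)*(1) + (2)*(-1) = 2.
u·u = (1)*(1) + (-1)*(-1) = 2.
coefficient = 2 / 2 = 1.
proj_u(v) = 1 · [1, -1] = [1, -1].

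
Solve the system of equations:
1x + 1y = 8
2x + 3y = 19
x = 5, y = 3

Use elimination (row reduction):
Equation 1: 1x + 1y = 8.
Equation 2: 2x + 3y = 19.
Multiply Eq1 by 2 and Eq2 by 1: 2x + 2y = 16;  2x + 3y = 19.
Subtract: (1)y = 3, so y = 3.
Back-substitute into Eq1: 1x + 1*(3) = 8, so x = 5.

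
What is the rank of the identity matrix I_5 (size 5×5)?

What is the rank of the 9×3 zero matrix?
rank(I_5) = 5, rank(0) = 0

The identity I_5 has 5 columns that are the standard basis vectors e_1, …, e_5. These are linearly independent, so all 5 columns are pivots and rank(I_5) = 5.
The 9×3 zero matrix has every entry zero, so every row is the zero row and there are no pivots; rank(0) = 0.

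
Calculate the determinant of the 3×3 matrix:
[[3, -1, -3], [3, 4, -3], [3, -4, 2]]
75

Expansion along first row:
det = 3·det([[4,-3],[-4,2]]) - -1·det([[3,-3],[3,2]]) + -3·det([[3,4],[3,-4]])
    = 3·(4·2 - -3·-4) - -1·(3·2 - -3·3) + -3·(3·-4 - 4·3)
    = 3·-4 - -1·15 + -3·-24
    = -12 + 15 + 72 = 75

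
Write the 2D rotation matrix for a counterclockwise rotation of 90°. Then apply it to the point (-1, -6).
R = [[0, -1], [1, 0]]; R·(-1, -6) = (6, -1)

Rotation matrix formula: R(θ) = [[cos θ, -sin θ], [sin θ, cos θ]]
For θ = 90°:
cos(90°) = 0
sin(90°) = 1
R = [[0, -1], [1, 0]]
Apply to (-1, -6): [0·-1 + (-1)·-6, 1·-1 + 0·-6] = (6, -1)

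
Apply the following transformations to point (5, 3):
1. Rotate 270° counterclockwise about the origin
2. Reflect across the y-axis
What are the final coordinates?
(-3, -5)

Step 1: Rotate 270° → (3, -5)
Step 2: Reflect across the y-axis → (-3, -5)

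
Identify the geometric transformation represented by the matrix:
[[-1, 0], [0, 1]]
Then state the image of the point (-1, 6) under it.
reflection across the y-axis; image of (-1, 6) is (1, 6)

This is a symmetric orthogonal matrix with determinant -1, which characterizes a reflection in ℝ².
The matrix [[-1, 0], [0, 1]] represents: reflection across the y-axis.
Applying it to (-1, 6): [-1·-1 + 0·6, 0·-1 + 1·6] = (1, 6).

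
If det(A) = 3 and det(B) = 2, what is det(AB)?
6

Use the multiplicative property of determinants: det(AB) = det(A)*det(B).
det(AB) = (3)*(2) = 6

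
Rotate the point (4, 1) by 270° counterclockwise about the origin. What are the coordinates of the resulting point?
(1, -4)

Rotation matrix R(θ) = [[cos θ, -sin θ], [sin θ, cos θ]]; for θ = 270°:
R = [[0, 1], [-1, 0]]
Result: R × [4, 1]ᵀ = [0·4 + (1)·1, -1·4 + (0)·1]ᵀ = (1, -4)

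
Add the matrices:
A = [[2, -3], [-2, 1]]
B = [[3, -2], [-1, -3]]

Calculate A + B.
[[5, -5], [-3, -2]]

Add corresponding elements:
(2)+(3)=5
(-3)+(-2)=-5
(-2)+(-1)=-3
(1)+(-3)=-2
A + B = [[5, -5], [-3, -2]]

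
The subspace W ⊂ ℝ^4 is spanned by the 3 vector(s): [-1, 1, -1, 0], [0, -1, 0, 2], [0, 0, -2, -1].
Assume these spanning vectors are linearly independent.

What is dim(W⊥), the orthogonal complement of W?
dim(W⊥) = 1

For any subspace W of ℝ^n, dim(W) + dim(W⊥) = n (the whole-space dimension).
Here the given 3 vectors are linearly independent, so dim(W) = 3.
Thus dim(W⊥) = n - dim(W) = 4 - 3 = 1.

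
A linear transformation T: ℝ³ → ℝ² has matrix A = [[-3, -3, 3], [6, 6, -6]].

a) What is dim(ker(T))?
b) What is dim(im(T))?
dim(ker) = 2, dim(im) = 1

Observe that row 2 = -2 × row 1 (so the rows are linearly dependent).
Thus rank(A) = 1 (only one linearly independent row).
dim(im(T)) = rank(A) = 1.
By the rank-nullity theorem applied to T: ℝ³ → ℝ², rank(A) + nullity(A) = 3 (the domain dimension), so dim(ker(T)) = 3 - 1 = 2.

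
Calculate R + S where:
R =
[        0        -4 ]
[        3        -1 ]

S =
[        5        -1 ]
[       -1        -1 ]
R + S =
[        5        -5 ]
[        2        -2 ]

Matrix addition is elementwise: (R+S)[i][j] = R[i][j] + S[i][j].
  (R+S)[0][0] = (0) + (5) = 5
  (R+S)[0][1] = (-4) + (-1) = -5
  (R+S)[1][0] = (3) + (-1) = 2
  (R+S)[1][1] = (-1) + (-1) = -2
R + S =
[        5        -5 ]
[        2        -2 ]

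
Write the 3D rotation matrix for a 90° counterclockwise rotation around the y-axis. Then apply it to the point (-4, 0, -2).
R = [[0, 0, 1], [0, 1, 0], [-1, 0, 0]]; R·(-4, 0, -2) = (-2, 0, 4)

Rotation matrix for 90° around y-axis:
cos(90°) = 0, sin(90°) = 1
R = [[0, 0, 1], [0, 1, 0], [-1, 0, 0]]
Apply to (-4, 0, -2): R·[-4, 0, -2]ᵀ = (-2, 0, 4)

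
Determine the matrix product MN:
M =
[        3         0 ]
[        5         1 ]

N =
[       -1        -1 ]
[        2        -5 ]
MN =
[       -3        -3 ]
[       -3       -10 ]

Matrix multiplication: (MN)[i][j] = sum over k of M[i][k] * N[k][j].
  (MN)[0][0] = (3)*(-1) + (0)*(2) = -3
  (MN)[0][1] = (3)*(-1) + (0)*(-5) = -3
  (MN)[1][0] = (5)*(-1) + (1)*(2) = -3
  (MN)[1][1] = (5)*(-1) + (1)*(-5) = -10
MN =
[       -3        -3 ]
[       -3       -10 ]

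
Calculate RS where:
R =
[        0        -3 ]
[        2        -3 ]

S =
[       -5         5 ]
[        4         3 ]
RS =
[      -12        -9 ]
[      -22         1 ]

Matrix multiplication: (RS)[i][j] = sum over k of R[i][k] * S[k][j].
  (RS)[0][0] = (0)*(-5) + (-3)*(4) = -12
  (RS)[0][1] = (0)*(5) + (-3)*(3) = -9
  (RS)[1][0] = (2)*(-5) + (-3)*(4) = -22
  (RS)[1][1] = (2)*(5) + (-3)*(3) = 1
RS =
[      -12        -9 ]
[      -22         1 ]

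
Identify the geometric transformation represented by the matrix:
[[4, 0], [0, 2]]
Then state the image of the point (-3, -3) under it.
non-uniform scaling by (4, 2); image of (-3, -3) is (-12, -6)

This is diagonal with distinct entries, so it scales the x-axis by 4 and the y-axis by 2.
The matrix [[4, 0], [0, 2]] represents: non-uniform scaling by (4, 2).
Applying it to (-3, -3): [4·-3 + 0·-3, 0·-3 + 2·-3] = (-12, -6).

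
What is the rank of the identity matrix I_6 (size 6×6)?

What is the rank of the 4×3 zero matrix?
rank(I_6) = 6, rank(0) = 0

The identity I_6 has 6 columns that are the standard basis vectors e_1, …, e_6. These are linearly independent, so all 6 columns are pivots and rank(I_6) = 6.
The 4×3 zero matrix has every entry zero, so every row is the zero row and there are no pivots; rank(0) = 0.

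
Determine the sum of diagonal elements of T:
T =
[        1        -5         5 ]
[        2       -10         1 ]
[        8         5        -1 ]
tr(T) = 1 - 10 - 1 = -10

The trace of a square matrix is the sum of its diagonal entries.
Diagonal entries of T: T[0][0] = 1, T[1][1] = -10, T[2][2] = -1.
tr(T) = 1 - 10 - 1 = -10.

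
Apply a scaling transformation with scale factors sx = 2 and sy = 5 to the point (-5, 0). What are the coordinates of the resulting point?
(-10, 0)

Scaling matrix:
[[2, 0], [0, 5]]
Result: (-5 × 2, 0 × 5) = (-10, 0)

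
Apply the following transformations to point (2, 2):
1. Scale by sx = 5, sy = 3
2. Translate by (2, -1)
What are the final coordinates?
(12, 5)

Step 1: Scale (2, 2) by (sx, sy) = (5, 3) → (10, 6)
Step 2: Translate by (2, -1) → (12, 5)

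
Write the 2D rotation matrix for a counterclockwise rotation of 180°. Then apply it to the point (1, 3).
R = [[-1, 0], [0, -1]]; R·(1, 3) = (-1, -3)

Rotation matrix formula: R(θ) = [[cos θ, -sin θ], [sin θ, cos θ]]
For θ = 180°:
cos(180°) = -1
sin(180°) = 0
R = [[-1, 0], [0, -1]]
Apply to (1, 3): [-1·1 + (0)·3, 0·1 + -1·3] = (-1, -3)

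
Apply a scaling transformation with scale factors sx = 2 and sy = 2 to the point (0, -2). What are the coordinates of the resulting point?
(0, -4)

Scaling matrix:
[[2, 0], [0, 2]]
Result: (0 × 2, -2 × 2) = (0, -4)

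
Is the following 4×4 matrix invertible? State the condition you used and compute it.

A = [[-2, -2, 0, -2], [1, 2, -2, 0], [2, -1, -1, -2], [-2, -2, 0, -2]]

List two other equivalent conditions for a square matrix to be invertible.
No, not invertible; det(A) = 0 (two rows are equal, so the rows are linearly dependent). Equivalent conditions (failing for this A): rank(A) < 4; Ax = 0 has non-trivial solutions; 0 is an eigenvalue; the columns are linearly dependent.

To check invertibility, compute det(A).
In this matrix, row 0 and the last row are identical, so one row is a scalar multiple of another and the rows are linearly dependent.
A matrix with linearly dependent rows has det = 0 and is not invertible.
Equivalent failed conditions:
- rank(A) < 4.
- Ax = 0 has non-trivial solutions.
- 0 is an eigenvalue.
- The columns are linearly dependent.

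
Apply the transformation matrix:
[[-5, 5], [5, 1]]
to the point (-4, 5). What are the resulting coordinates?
(45, -15)

Matrix multiplication:
[[-5, 5], [5, 1]] × [-4, 5]ᵀ
= [-5×-4 + 5×5, 5×-4 + 1×5]ᵀ
= [45.0000, -15.0000]ᵀ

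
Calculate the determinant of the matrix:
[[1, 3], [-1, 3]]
6

For a 2×2 matrix [[a, b], [c, d]], det = ad - bc
det = (1)(3) - (3)(-1) = 3 - -3 = 6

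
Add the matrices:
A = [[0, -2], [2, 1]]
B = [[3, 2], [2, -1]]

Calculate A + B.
[[3, 0], [4, 0]]

Add corresponding elements:
(0)+(3)=3
(-2)+(2)=0
(2)+(2)=4
(1)+(-1)=0
A + B = [[3, 0], [4, 0]]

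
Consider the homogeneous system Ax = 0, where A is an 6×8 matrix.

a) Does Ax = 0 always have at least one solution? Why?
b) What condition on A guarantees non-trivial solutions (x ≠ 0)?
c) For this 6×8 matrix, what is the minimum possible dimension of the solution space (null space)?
a) Yes, x = 0 is always a solution. b) When A has linearly dependent columns (rank < n). c) Minimum nullity = 2.

a) x = 0 satisfies A·0 = 0, so the zero vector is always a solution.
b) Non-trivial solutions exist iff the columns of A are linearly dependent, equivalently rank(A) < n (the number of columns).
c) By rank-nullity, rank(A) + nullity(A) = n = 8. Since A has only 6 rows, rank(A) ≤ 6, so nullity(A) ≥ 8 - 6 = 2.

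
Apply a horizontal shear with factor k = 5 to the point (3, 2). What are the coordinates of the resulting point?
(13, 2)

Shear matrix for horizontal shear with factor k = 5:
[[1, 5], [0, 1]]
Result: (3, 2) → (13, 2)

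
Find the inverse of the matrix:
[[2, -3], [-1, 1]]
[[-1, -3], [-1, -2]]

For [[a,b],[c,d]], inverse = (1/det)·[[d,-b],[-c,a]]
det = 2·1 - -3·-1 = -1
Inverse = (1/-1)·[[1, 3], [1, 2]]
        = [[-1, -3], [-1, -2]]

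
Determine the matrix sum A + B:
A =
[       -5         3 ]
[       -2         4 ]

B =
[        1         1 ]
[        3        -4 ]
A + B =
[       -4         4 ]
[        1         0 ]

Matrix addition is elementwise: (A+B)[i][j] = A[i][j] + B[i][j].
  (A+B)[0][0] = (-5) + (1) = -4
  (A+B)[0][1] = (3) + (1) = 4
  (A+B)[1][0] = (-2) + (3) = 1
  (A+B)[1][1] = (4) + (-4) = 0
A + B =
[       -4         4 ]
[        1         0 ]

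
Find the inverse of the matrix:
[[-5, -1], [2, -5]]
[[-5/27, 1/27], [-2/27, -5/27]]

For [[a,b],[c,d]], inverse = (1/det)·[[d,-b],[-c,a]]
det = -5·-5 - -1·2 = 27
Inverse = (1/27)·[[-5, 1], [-2, -5]]
        = [[-5/27, 1/27], [-2/27, -5/27]]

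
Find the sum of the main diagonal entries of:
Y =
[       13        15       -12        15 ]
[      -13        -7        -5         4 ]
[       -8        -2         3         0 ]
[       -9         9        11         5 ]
tr(Y) = 13 - 7 + 3 + 5 = 14

The trace of a square matrix is the sum of its diagonal entries.
Diagonal entries of Y: Y[0][0] = 13, Y[1][1] = -7, Y[2][2] = 3, Y[3][3] = 5.
tr(Y) = 13 - 7 + 3 + 5 = 14.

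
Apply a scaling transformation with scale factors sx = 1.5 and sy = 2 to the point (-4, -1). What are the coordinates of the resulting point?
(-6.0, -2)

Scaling matrix:
[[1.50, 0], [0, 2]]
Result: (-4 × 1.5, -1 × 2) = (-6.0, -2)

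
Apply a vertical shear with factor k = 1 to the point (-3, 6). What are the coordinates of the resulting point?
(-3, 3)

Shear matrix for vertical shear with factor k = 1:
[[1, 0], [1, 1]]
Result: (-3, 6) → (-3, 3)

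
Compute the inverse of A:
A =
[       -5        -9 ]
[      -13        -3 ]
det(A) = -102
A⁻¹ =
[     1/34     -3/34 ]
[  -13/102     5/102 ]

For a 2×2 matrix A = [[a, b], [c, d]] with det(A) ≠ 0, A⁻¹ = (1/det(A)) * [[d, -b], [-c, a]].
det(A) = (-5)*(-3) - (-9)*(-13) = 15 - 117 = -102.
A⁻¹ = (1/-102) * [[-3, 9], [13, -5]].
Dividing each entry by -102 and reducing:
A⁻¹ =
[     1/34     -3/34 ]
[  -13/102     5/102 ]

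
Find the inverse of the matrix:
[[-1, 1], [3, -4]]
[[-4, -1], [-3, -1]]

For [[a,b],[c,d]], inverse = (1/det)·[[d,-b],[-c,a]]
det = -1·-4 - 1·3 = 1
Inverse = (1/1)·[[-4, -1], [-3, -1]]
        = [[-4, -1], [-3, -1]]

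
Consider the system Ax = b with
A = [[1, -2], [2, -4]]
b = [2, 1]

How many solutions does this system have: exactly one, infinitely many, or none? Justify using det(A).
No solution

det(A) = (1)*(-4) - (-2)*(2) = 0, so A is singular.
The column space of A is span(column 1) = span([1, 2]).
b = [2, 1] is not a scalar multiple of column 1, so b ∉ column space and the system is inconsistent — no solution.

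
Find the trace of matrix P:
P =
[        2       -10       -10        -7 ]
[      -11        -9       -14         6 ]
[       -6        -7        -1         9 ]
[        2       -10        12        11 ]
tr(P) = 2 - 9 - 1 + 11 = 3

The trace of a square matrix is the sum of its diagonal entries.
Diagonal entries of P: P[0][0] = 2, P[1][1] = -9, P[2][2] = -1, P[3][3] = 11.
tr(P) = 2 - 9 - 1 + 11 = 3.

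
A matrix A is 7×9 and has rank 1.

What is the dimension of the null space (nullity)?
8

The rank-nullity theorem for an m×n matrix states:
rank(A) + nullity(A) = n (the number of columns).
Here n = 9 and rank(A) = 1, so nullity(A) = 9 - 1 = 8.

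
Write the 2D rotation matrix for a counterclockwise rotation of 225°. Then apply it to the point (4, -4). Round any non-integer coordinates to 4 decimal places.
R = [[-√2/2, √2/2], [-√2/2, -√2/2]]; R·(4, -4) = (-5.6569, 0.0000)

Rotation matrix formula: R(θ) = [[cos θ, -sin θ], [sin θ, cos θ]]
For θ = 225°:
cos(225°) = -√2/2
sin(225°) = -√2/2
R = [[-√2/2, √2/2], [-√2/2, -√2/2]]
Apply to (4, -4): [-√2/2·4 + (√2/2)·-4, -√2/2·4 + -√2/2·-4] = (-5.6569, 0.0000)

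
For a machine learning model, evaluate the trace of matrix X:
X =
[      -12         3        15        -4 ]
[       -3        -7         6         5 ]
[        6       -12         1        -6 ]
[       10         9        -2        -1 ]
tr(X) = -12 - 7 + 1 - 1 = -19

The trace of a square matrix is the sum of its diagonal entries.
Diagonal entries of X: X[0][0] = -12, X[1][1] = -7, X[2][2] = 1, X[3][3] = -1.
tr(X) = -12 - 7 + 1 - 1 = -19.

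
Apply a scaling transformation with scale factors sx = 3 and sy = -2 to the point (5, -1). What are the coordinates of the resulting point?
(15, 2)

Scaling matrix:
[[3, 0], [0, -2]]
Result: (5 × 3, -1 × -2) = (15, 2)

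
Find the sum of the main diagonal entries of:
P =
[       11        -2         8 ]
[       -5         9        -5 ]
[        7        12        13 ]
tr(P) = 11 + 9 + 13 = 33

The trace of a square matrix is the sum of its diagonal entries.
Diagonal entries of P: P[0][0] = 11, P[1][1] = 9, P[2][2] = 13.
tr(P) = 11 + 9 + 13 = 33.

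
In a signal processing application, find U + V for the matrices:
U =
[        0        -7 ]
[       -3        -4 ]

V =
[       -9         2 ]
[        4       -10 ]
U + V =
[       -9        -5 ]
[        1       -14 ]

Matrix addition is elementwise: (U+V)[i][j] = U[i][j] + V[i][j].
  (U+V)[0][0] = (0) + (-9) = -9
  (U+V)[0][1] = (-7) + (2) = -5
  (U+V)[1][0] = (-3) + (4) = 1
  (U+V)[1][1] = (-4) + (-10) = -14
U + V =
[       -9        -5 ]
[        1       -14 ]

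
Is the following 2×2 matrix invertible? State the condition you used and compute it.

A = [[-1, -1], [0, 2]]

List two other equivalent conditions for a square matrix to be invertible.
Yes, invertible; det(A) = -2 ≠ 0. Equivalent conditions: rank(A) = 2; Ax = 0 has only the trivial solution; 0 is not an eigenvalue; the columns of A are linearly independent.

To check invertibility, compute det(A).
The given matrix is triangular, so det(A) equals the product of its diagonal entries = -2 ≠ 0.
Since det(A) ≠ 0, A is invertible.
Equivalent conditions for a square matrix A to be invertible:
- rank(A) = 2 (full rank).
- The homogeneous system Ax = 0 has only the trivial solution x = 0.
- 0 is not an eigenvalue of A.
- The columns (equivalently rows) of A are linearly independent.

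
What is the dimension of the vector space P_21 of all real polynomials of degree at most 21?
Dimension = 22

A polynomial of degree at most 21 can be written as a₀ + a₁x + a₂x² + … + a_21x^21, with 22 free coefficients a₀, …, a_21.
The set {1, x, x², …, x^21} is a basis: it spans P_21 (every such polynomial is a linear combination of these) and is linearly independent (a polynomial is zero iff all its coefficients are zero).
Therefore dim(P_21) = 21 + 1 = 22.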